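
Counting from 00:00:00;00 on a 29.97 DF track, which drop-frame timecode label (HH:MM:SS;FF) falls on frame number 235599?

02:11:01;05

Each 10-minute DF block holds 10 × 60 × 30 − 9 × 2 = 17982 frames. 235599 ÷ 17982 → 13 full blocks, remainder 1833.
Within the partial block the first minute is 1800 frames and each further minute 1798, so 1 further minute boundary passed. Total skipped labels = 18 × 13 + 2 × 1 = 236.
Non-drop label index = 235599 + 236 = 235835; at 30 labels/s that is 02:11:01:05, i.e. DF 02:11:01;05.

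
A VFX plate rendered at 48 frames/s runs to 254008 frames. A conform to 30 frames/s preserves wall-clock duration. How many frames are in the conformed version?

158755 frames

Target frames = source frames × (target rate / source rate) = 254008 × (30)/(48) = 254008 × 5/8 = 158755.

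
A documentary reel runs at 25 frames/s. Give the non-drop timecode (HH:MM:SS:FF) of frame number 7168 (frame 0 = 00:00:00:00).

7168 ÷ 25 = 286 full seconds, remainder 18 frames.
286 s = 0 h 4 min 46 s.
Timecode: 00:04:46:18.

00:04:46:18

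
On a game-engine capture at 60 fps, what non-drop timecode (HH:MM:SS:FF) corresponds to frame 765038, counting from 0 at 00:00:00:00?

03:32:30:38

765038 ÷ 60 = 12750 full seconds, remainder 38 frames.
12750 s = 3 h 32 min 30 s.
Timecode: 03:32:30:38.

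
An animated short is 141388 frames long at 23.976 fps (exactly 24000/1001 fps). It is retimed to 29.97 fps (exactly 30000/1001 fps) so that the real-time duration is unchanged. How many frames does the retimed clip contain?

Frames at target rate = 141388 × (30000/1001) / (24000/1001) = 176735.

176735 frames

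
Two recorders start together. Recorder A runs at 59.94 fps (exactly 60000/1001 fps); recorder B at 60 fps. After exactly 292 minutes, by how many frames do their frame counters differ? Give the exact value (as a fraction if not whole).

292 min = 17520 s.
A emits 60000/1001 × 17520 = 1051200000/1001 frames; B emits 60 × 17520 = 1051200.
Difference = 1051200/1001 frames (≈ 1050.1499); B is ahead of A.

1051200/1001 frames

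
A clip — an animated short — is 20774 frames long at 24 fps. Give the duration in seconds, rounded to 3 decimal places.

865.583 seconds

Running time = 20774 × 1/24 = 10387/12 s ≈ 865.583 s.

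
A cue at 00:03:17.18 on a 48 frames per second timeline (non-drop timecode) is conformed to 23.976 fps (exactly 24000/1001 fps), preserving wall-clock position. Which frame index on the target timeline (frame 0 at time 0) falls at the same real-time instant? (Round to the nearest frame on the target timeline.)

Source frame index: (0×3600 + 3×60 + 17) × 48 + 18 = 9474.
Real time: 9474 / (48) = 1579/8 s.
Target frame: (1579/8) × (24000/1001) = 4737000/1001 ≈ 4732.268 → 4732.

frame 4732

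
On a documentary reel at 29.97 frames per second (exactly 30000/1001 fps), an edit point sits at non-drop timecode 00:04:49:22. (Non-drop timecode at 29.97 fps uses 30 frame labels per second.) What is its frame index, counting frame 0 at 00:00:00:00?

Total seconds to the label: (0 × 3600 + 4 × 60 + 49) = 289.
Frame index = 289 × 30 + 22 = 8692.

frame 8692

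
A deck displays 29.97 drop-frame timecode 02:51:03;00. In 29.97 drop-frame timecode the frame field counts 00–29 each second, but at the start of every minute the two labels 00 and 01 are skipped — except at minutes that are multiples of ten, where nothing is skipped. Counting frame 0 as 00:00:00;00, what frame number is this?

307582

As if non-drop at 30 labels/s: (2 × 3600 + 51 × 60 + 3) × 30 + 0 = 307890.
Minute boundaries passed: 171; those not divisible by 10: 171 − 17 = 154; dropped labels = 2 × 154 = 308.
Actual frame index = 307890 − 308 = 307582.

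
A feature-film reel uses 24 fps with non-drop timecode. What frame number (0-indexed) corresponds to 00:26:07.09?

Total seconds to the label: (0 × 3600 + 26 × 60 + 7) = 1567.
Frame index = 1567 × 24 + 9 = 37617.

frame 37617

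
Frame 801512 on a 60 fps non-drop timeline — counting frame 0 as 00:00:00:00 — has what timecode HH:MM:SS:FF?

801512 ÷ 60 = 13358 full seconds, remainder 32 frames.
13358 s = 3 h 42 min 38 s.
Timecode: 03:42:38:32.

03:42:38:32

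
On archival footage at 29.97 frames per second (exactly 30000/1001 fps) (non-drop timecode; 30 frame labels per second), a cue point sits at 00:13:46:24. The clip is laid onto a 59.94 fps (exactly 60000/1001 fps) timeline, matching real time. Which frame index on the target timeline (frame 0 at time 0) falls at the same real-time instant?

frame 49608

Source frame index: (0×3600 + 13×60 + 46) × 30 + 24 = 24804.
Real time: 24804 / (30000/1001) = 2069067/2500 s.
Target frame: (2069067/2500) × (60000/1001) = 49608.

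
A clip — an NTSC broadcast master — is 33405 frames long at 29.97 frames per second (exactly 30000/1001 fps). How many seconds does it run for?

1114.6135 seconds

Running time = 33405 / (30000/1001) = 1114.6135 s.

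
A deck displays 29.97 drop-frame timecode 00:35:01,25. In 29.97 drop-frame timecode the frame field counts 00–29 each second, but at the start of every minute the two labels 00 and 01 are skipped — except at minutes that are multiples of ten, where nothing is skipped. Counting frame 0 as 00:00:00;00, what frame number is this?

62991

As if non-drop at 30 labels/s: (0 × 3600 + 35 × 60 + 1) × 30 + 25 = 63055.
Minute boundaries passed: 35; those not divisible by 10: 35 − 3 = 32; dropped labels = 2 × 32 = 64.
Actual frame index = 63055 − 64 = 62991.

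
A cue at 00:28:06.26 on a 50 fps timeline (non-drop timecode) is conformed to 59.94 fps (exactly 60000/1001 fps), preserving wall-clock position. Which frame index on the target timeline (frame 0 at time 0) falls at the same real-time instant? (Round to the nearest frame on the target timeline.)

Source frame index: (0×3600 + 28×60 + 6) × 50 + 26 = 84326.
Real time: 84326 / (50) = 42163/25 s.
Target frame: (42163/25) × (60000/1001) = 9199200/91 ≈ 101090.110 → 101090.

frame 101090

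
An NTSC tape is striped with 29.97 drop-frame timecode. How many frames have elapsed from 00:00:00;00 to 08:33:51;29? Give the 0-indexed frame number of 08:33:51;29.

As if non-drop at 30 labels/s: (8 × 3600 + 33 × 60 + 51) × 30 + 29 = 924959.
Minute boundaries passed: 513; those not divisible by 10: 513 − 51 = 462; dropped labels = 2 × 462 = 924.
Actual frame index = 924959 − 924 = 924035.

924035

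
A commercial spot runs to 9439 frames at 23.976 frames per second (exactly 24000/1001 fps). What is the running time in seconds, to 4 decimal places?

393.6850 seconds

Running time = 9439 × 1001/24000 = 9448439/24000 s ≈ 393.6850 s.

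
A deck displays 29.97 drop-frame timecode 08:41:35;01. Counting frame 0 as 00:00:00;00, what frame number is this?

937913

As if non-drop at 30 labels/s: (8 × 3600 + 41 × 60 + 35) × 30 + 1 = 938851.
Minute boundaries passed: 521; those not divisible by 10: 521 − 52 = 469; dropped labels = 2 × 469 = 938.
Actual frame index = 938851 − 938 = 937913.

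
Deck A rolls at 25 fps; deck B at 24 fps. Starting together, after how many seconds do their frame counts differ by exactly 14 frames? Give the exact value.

The gap grows by |24 − 25| = 1 frame per second.
Time for a 14-frame gap: 14 ÷ (1) = 14 s.

14 seconds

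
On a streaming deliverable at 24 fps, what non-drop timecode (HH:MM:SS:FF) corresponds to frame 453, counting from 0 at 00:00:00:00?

453 ÷ 24 = 18 full seconds, remainder 21 frames.
18 s = 0 h 0 min 18 s.
Timecode: 00:00:18:21.

00:00:18:21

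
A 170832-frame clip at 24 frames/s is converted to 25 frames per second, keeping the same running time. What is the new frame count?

Target frames = source frames × (target rate / source rate) = 170832 × (25)/(24) = 170832 × 25/24 = 177950.

177950 frames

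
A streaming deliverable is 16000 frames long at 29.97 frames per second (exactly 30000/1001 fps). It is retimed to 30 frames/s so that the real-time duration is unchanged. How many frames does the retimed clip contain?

Target frames = source frames × (target rate / source rate) = 16000 × (30)/(30000/1001) = 16000 × 1001/1000 = 16016.

16016 frames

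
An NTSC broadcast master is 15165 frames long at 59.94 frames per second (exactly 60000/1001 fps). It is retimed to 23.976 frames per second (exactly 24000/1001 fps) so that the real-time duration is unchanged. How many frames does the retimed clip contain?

Target frames = source frames × (target rate / source rate) = 15165 × (24000/1001)/(60000/1001) = 15165 × 2/5 = 6066.

6066 frames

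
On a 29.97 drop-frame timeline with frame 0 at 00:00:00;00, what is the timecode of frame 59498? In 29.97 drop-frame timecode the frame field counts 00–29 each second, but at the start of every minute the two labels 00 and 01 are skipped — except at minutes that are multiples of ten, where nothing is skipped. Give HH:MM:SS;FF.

Each 10-minute DF block holds 10 × 60 × 30 − 9 × 2 = 17982 frames. 59498 ÷ 17982 → 3 full blocks, remainder 5552.
Within the partial block the first minute is 1800 frames and each further minute 1798, so 3 further minute boundaries passed. Total skipped labels = 18 × 3 + 2 × 3 = 60.
Non-drop label index = 59498 + 60 = 59558; at 30 labels/s that is 00:33:05:08, i.e. DF 00:33:05;08.

00:33:05;08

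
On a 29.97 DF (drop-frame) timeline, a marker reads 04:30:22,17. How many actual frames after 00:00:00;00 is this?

486191

As if non-drop at 30 labels/s: (4 × 3600 + 30 × 60 + 22) × 30 + 17 = 486677.
Minute boundaries passed: 270; those not divisible by 10: 270 − 27 = 243; dropped labels = 2 × 243 = 486.
Actual frame index = 486677 − 486 = 486191.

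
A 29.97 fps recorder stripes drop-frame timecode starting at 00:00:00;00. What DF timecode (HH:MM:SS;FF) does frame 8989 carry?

Each 10-minute DF block holds 10 × 60 × 30 − 9 × 2 = 17982 frames. 8989 ÷ 17982 → 0 full blocks, remainder 8989.
Within the partial block the first minute is 1800 frames and each further minute 1798, so 4 further minute boundaries passed. Total skipped labels = 18 × 0 + 2 × 4 = 8.
Non-drop label index = 8989 + 8 = 8997; at 30 labels/s that is 00:04:59:27, i.e. DF 00:04:59;27.

00:04:59;27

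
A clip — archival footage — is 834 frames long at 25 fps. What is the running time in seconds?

33.36 seconds

Running time = 834 / (25) = 33.36 s.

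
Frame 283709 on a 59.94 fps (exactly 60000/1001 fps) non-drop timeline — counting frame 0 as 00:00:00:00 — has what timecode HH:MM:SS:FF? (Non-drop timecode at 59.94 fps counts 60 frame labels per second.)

01:18:48:29

283709 ÷ 60 = 4728 full seconds, remainder 29 frames.
4728 s = 1 h 18 min 48 s.
Timecode: 01:18:48:29.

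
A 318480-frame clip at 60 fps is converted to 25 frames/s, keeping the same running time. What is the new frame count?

Target frames = source frames × (target rate / source rate) = 318480 × (25)/(60) = 318480 × 5/12 = 132700.

132700 frames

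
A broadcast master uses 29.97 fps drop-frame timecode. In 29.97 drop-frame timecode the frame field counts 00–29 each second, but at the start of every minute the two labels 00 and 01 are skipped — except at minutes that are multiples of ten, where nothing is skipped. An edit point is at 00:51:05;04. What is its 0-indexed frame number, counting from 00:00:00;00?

91862

As if non-drop at 30 labels/s: (0 × 3600 + 51 × 60 + 5) × 30 + 4 = 91954.
Minute boundaries passed: 51; those not divisible by 10: 51 − 5 = 46; dropped labels = 2 × 46 = 92.
Actual frame index = 91954 − 92 = 91862.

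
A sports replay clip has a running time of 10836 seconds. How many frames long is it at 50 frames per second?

541800 frames

Frames = 10836 × 50 = 541800.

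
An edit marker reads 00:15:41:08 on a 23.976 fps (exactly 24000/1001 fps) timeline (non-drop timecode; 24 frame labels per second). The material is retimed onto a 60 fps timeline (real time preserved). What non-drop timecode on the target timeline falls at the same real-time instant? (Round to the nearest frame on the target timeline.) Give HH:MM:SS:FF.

00:15:42:16

Source frame index: (0×3600 + 15×60 + 41) × 24 + 8 = 22592.
Real time: 22592 / (24000/1001) = 353353/375 s.
Target frame: (353353/375) × (60) = 1413412/25 ≈ 56536.480 → 56536.
At 60 labels/s: frame 56536 → 00:15:42:16.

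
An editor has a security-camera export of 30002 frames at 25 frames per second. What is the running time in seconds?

Running time = 30002 / (25) = 1200.08 s.

1200.08 seconds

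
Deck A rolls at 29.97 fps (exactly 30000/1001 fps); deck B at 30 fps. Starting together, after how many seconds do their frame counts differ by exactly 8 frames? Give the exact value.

4004/15 seconds

The gap grows by |30 − 30000/1001| = 30/1001 frames per second.
Time for a 8-frame gap: 8 ÷ (30/1001) = 4004/15 s.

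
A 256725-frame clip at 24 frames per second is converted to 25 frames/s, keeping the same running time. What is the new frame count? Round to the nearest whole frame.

Frames at target rate = 256725 × (25) / (24) = 2139375/8 ≈ 267421.875.
Nearest whole frame: 267422.

267422 frames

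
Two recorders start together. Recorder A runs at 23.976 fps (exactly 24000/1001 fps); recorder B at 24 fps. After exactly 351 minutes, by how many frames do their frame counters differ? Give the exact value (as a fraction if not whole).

38880/77 frames

351 min = 21060 s.
A emits 24000/1001 × 21060 = 38880000/77 frames; B emits 24 × 21060 = 505440.
Difference = 38880/77 frames (≈ 504.9351); B is ahead of A.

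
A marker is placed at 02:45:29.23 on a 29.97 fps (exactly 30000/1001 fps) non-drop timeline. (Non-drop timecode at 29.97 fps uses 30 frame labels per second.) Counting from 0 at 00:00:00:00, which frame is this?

Total seconds to the label: (2 × 3600 + 45 × 60 + 29) = 9929.
Frame index = 9929 × 30 + 23 = 297893.

297893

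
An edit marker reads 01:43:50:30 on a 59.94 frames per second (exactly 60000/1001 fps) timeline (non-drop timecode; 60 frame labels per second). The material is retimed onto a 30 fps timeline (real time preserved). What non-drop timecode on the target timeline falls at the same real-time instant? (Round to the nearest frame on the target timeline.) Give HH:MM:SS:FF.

Source frame index: (1×3600 + 43×60 + 50) × 60 + 30 = 373830.
Real time: 373830 / (60000/1001) = 12473461/2000 s.
Target frame: (12473461/2000) × (30) = 37420383/200 ≈ 187101.915 → 187102.
At 30 labels/s: frame 187102 → 01:43:56:22.

01:43:56:22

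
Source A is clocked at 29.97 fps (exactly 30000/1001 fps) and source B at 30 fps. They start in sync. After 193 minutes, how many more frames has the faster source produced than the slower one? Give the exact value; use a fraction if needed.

193 min = 11580 s.
A emits 30000/1001 × 11580 = 347400000/1001 frames; B emits 30 × 11580 = 347400.
Difference = 347400/1001 frames (≈ 347.0529); B is ahead of A.

347400/1001 frames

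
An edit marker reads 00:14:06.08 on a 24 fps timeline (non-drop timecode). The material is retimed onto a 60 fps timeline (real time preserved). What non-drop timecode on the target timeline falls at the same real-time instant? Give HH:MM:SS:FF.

Source frame index: (0×3600 + 14×60 + 6) × 24 + 8 = 20312.
Real time: 20312 / (24) = 2539/3 s.
Target frame: (2539/3) × (60) = 50780.
At 60 labels/s: frame 50780 → 00:14:06:20.

00:14:06:20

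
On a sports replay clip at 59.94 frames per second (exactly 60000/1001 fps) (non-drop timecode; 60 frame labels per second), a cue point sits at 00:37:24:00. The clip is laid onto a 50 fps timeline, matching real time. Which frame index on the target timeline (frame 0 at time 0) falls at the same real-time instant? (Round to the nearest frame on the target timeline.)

frame 112312

Source frame index: (0×3600 + 37×60 + 24) × 60 + 0 = 134640.
Real time: 134640 / (60000/1001) = 561561/250 s.
Target frame: (561561/250) × (50) = 561561/5 ≈ 112312.200 → 112312.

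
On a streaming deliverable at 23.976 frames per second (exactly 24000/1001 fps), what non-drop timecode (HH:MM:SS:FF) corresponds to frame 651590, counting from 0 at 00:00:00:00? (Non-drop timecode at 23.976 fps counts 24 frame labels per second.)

651590 ÷ 24 = 27149 full seconds, remainder 14 frames.
27149 s = 7 h 32 min 29 s.
Timecode: 07:32:29:14.

07:32:29:14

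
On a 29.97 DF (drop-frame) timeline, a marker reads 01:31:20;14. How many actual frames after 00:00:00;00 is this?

As if non-drop at 30 labels/s: (1 × 3600 + 31 × 60 + 20) × 30 + 14 = 164414.
Minute boundaries passed: 91; those not divisible by 10: 91 − 9 = 82; dropped labels = 2 × 82 = 164.
Actual frame index = 164414 − 164 = 164250.

164250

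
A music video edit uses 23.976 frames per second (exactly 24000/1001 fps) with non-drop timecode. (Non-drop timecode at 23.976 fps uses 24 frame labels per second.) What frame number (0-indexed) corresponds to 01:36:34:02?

frame 139058

Total seconds to the label: (1 × 3600 + 36 × 60 + 34) = 5794.
Frame index = 5794 × 24 + 2 = 139058.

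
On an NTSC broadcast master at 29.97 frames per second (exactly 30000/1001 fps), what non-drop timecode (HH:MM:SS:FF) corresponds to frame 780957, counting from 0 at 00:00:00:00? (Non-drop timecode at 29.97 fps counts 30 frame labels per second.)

780957 ÷ 30 = 26031 full seconds, remainder 27 frames.
26031 s = 7 h 13 min 51 s.
Timecode: 07:13:51:27.

07:13:51:27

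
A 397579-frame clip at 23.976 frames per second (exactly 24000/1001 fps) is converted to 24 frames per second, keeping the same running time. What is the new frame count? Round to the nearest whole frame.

Frames at target rate = 397579 × (24) / (24000/1001) = 397976579/1000 ≈ 397976.579.
Nearest whole frame: 397977.

397977 frames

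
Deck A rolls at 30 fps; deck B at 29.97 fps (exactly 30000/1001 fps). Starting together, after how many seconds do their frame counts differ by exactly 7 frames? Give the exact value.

The gap grows by |30000/1001 − 30| = 30/1001 frames per second.
Time for a 7-frame gap: 7 ÷ (30/1001) = 7007/30 s.

7007/30 seconds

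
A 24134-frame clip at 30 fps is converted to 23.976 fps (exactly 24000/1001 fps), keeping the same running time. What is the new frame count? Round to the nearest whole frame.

19288 frames

Frames at target rate = 24134 × (24000/1001) / (30) = 1755200/91 ≈ 19287.912.
Nearest whole frame: 19288.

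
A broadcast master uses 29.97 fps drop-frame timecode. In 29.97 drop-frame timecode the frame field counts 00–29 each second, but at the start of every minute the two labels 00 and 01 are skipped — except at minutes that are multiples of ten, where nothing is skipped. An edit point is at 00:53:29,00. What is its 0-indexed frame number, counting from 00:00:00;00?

96174

As if non-drop at 30 labels/s: (0 × 3600 + 53 × 60 + 29) × 30 + 0 = 96270.
Minute boundaries passed: 53; those not divisible by 10: 53 − 5 = 48; dropped labels = 2 × 48 = 96.
Actual frame index = 96270 − 96 = 96174.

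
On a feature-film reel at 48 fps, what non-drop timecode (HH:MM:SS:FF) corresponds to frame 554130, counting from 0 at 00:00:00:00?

554130 ÷ 48 = 11544 full seconds, remainder 18 frames.
11544 s = 3 h 12 min 24 s.
Timecode: 03:12:24:18.

03:12:24:18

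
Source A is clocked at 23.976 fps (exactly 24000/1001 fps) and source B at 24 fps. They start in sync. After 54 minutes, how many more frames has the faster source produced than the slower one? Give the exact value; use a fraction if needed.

54 min = 3240 s.
A emits 24000/1001 × 3240 = 77760000/1001 frames; B emits 24 × 3240 = 77760.
Difference = 77760/1001 frames (≈ 77.6823); B is ahead of A.

77760/1001 frames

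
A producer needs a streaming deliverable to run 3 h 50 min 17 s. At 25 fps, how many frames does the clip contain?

345425 frames

3 h 50 min 17 s = 13817 s.
Frames = 13817 × 25 = 345425.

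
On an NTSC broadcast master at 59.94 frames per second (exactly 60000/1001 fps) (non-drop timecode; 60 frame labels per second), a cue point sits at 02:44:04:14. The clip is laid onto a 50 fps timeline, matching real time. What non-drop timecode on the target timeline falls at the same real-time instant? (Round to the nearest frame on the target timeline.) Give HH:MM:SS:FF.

02:44:14:04

Source frame index: (2×3600 + 44×60 + 4) × 60 + 14 = 590654.
Real time: 590654 / (60000/1001) = 295622327/30000 s.
Target frame: (295622327/30000) × (50) = 295622327/600 ≈ 492703.878 → 492704.
At 50 labels/s: frame 492704 → 02:44:14:04.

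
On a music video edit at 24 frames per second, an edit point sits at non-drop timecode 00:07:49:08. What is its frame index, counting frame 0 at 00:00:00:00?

11264

Total seconds to the label: (0 × 3600 + 7 × 60 + 49) = 469.
Frame index = 469 × 24 + 8 = 11264.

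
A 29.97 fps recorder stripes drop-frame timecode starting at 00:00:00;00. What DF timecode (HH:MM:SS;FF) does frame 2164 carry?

00:01:12;06

Ten DF minutes hold 17982 frames, so frame 2164 lies in block 0 (frames 0–17981) with 2164 frames into that block.
The block's first minute is 1800 frames and the rest 1798 each; 2164 frames reaches minute 1, so 0 × 18 + 1 × 2 = 2 labels have been skipped so far.
Adding those back, label number 2164 + 2 = 2166 at 30 labels/s is 72 s + 6 f = 0 h 1 min 12 s frame 6, i.e. 00:01:12;06.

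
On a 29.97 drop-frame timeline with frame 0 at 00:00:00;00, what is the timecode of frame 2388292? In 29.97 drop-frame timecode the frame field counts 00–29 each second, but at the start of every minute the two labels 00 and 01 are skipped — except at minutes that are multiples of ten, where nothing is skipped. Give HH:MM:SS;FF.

22:08:09;14

Each 10-minute DF block holds 10 × 60 × 30 − 9 × 2 = 17982 frames. 2388292 ÷ 17982 → 132 full blocks, remainder 14668.
Within the partial block the first minute is 1800 frames and each further minute 1798, so 8 further minute boundaries passed. Total skipped labels = 18 × 132 + 2 × 8 = 2392.
Non-drop label index = 2388292 + 2392 = 2390684; at 30 labels/s that is 22:08:09:14, i.e. DF 22:08:09;14.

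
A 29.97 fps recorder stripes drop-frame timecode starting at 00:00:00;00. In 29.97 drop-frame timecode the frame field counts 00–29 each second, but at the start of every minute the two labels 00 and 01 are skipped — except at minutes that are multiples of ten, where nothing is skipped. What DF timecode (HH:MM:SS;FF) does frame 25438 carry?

Each 10-minute DF block holds 10 × 60 × 30 − 9 × 2 = 17982 frames. 25438 ÷ 17982 → 1 full block, remainder 7456.
Within the partial block the first minute is 1800 frames and each further minute 1798, so 4 further minute boundaries passed. Total skipped labels = 18 × 1 + 2 × 4 = 26.
Non-drop label index = 25438 + 26 = 25464; at 30 labels/s that is 00:14:08:24, i.e. DF 00:14:08;24.

00:14:08;24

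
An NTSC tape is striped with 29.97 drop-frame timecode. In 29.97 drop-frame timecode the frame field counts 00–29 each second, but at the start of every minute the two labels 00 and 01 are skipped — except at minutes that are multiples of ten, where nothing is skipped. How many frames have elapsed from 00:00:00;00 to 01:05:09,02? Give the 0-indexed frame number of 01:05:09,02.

As if non-drop at 30 labels/s: (1 × 3600 + 5 × 60 + 9) × 30 + 2 = 117272.
Minute boundaries passed: 65; those not divisible by 10: 65 − 6 = 59; dropped labels = 2 × 59 = 118.
Actual frame index = 117272 − 118 = 117154.

117154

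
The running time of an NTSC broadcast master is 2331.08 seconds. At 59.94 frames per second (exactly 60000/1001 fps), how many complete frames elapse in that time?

139725 frames

Frames = 2331.08 × 60000/1001 = 139864800/1001 ≈ 139725.0749.
Complete frames: 139725.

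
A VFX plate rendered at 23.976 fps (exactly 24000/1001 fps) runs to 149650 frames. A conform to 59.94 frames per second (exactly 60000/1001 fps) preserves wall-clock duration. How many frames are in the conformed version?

374125 frames

Target frames = source frames × (target rate / source rate) = 149650 × (60000/1001)/(24000/1001) = 149650 × 5/2 = 374125.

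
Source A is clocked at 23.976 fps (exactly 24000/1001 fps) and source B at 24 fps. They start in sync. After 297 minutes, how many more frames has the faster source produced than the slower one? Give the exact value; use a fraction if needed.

297 min = 17820 s.
A emits 24000/1001 × 17820 = 38880000/91 frames; B emits 24 × 17820 = 427680.
Difference = 38880/91 frames (≈ 427.2527); B is ahead of A.

38880/91 frames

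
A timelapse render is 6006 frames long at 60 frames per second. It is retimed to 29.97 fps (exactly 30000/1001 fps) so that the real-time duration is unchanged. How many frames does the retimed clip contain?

Target frames = source frames × (target rate / source rate) = 6006 × (30000/1001)/(60) = 6006 × 500/1001 = 3000.

3000 frames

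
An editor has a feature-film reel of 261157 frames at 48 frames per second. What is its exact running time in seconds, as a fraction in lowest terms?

261157/48 seconds

Running time = 261157 ÷ (48) = 261157 × 1/48 = 261157/48 s.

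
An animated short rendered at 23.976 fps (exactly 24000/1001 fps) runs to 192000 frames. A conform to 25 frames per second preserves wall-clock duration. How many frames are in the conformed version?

Target frames = source frames × (target rate / source rate) = 192000 × (25)/(24000/1001) = 192000 × 1001/960 = 200200.

200200 frames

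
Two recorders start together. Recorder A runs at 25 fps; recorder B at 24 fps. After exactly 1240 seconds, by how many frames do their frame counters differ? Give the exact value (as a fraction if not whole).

A emits 25 × 1240 = 31000 frames; B emits 24 × 1240 = 29760.
Difference = 1240 frames; B is behind A.

1240 frames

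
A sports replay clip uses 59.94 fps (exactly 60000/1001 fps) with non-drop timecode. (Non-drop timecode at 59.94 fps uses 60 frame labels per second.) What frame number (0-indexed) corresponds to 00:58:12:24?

frame 209544

Total seconds to the label: (0 × 3600 + 58 × 60 + 12) = 3492.
Frame index = 3492 × 60 + 24 = 209544.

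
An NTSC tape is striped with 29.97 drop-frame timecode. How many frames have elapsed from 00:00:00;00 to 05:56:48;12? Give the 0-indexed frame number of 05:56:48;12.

641610

As if non-drop at 30 labels/s: (5 × 3600 + 56 × 60 + 48) × 30 + 12 = 642252.
Minute boundaries passed: 356; those not divisible by 10: 356 − 35 = 321; dropped labels = 2 × 321 = 642.
Actual frame index = 642252 − 642 = 641610.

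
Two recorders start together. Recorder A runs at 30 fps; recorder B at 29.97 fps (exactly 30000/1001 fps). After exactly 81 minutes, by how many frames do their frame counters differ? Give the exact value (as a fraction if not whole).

81 min = 4860 s.
A emits 30 × 4860 = 145800 frames; B emits 30000/1001 × 4860 = 145800000/1001.
Difference = 145800/1001 frames (≈ 145.6543); B is behind A.

145800/1001 frames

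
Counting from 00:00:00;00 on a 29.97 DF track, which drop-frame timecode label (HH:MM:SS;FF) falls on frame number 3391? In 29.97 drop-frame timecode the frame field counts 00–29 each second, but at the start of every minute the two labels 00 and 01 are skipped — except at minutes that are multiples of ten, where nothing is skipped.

00:01:53;03

Each 10-minute DF block holds 10 × 60 × 30 − 9 × 2 = 17982 frames. 3391 ÷ 17982 → 0 full blocks, remainder 3391.
Within the partial block the first minute is 1800 frames and each further minute 1798, so 1 further minute boundary passed. Total skipped labels = 18 × 0 + 2 × 1 = 2.
Non-drop label index = 3391 + 2 = 3393; at 30 labels/s that is 00:01:53:03, i.e. DF 00:01:53;03.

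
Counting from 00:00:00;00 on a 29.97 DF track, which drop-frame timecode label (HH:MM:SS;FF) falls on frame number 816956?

07:34:19;04

Ten DF minutes hold 17982 frames, so frame 816956 lies in block 45 (frames 809190–827171) with 7766 frames into that block.
The block's first minute is 1800 frames and the rest 1798 each; 7766 frames reaches minute 4, so 45 × 18 + 4 × 2 = 818 labels have been skipped so far.
Adding those back, label number 816956 + 818 = 817774 at 30 labels/s is 27259 s + 4 f = 7 h 34 min 19 s frame 4, i.e. 07:34:19;04.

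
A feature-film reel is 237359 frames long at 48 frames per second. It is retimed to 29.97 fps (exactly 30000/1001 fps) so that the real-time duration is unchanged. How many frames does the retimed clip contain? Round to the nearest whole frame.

Frames at target rate = 237359 × (30000/1001) / (48) = 148349375/1001 ≈ 148201.174.
Nearest whole frame: 148201.

148201 frames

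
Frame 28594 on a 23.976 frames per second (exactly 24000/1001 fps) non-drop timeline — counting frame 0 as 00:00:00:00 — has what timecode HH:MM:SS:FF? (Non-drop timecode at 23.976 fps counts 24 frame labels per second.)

28594 ÷ 24 = 1191 full seconds, remainder 10 frames.
1191 s = 0 h 19 min 51 s.
Timecode: 00:19:51:10.

00:19:51:10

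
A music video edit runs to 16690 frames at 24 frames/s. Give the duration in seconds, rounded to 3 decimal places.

Running time = 16690 × 1/24 = 8345/12 s ≈ 695.417 s.

695.417 seconds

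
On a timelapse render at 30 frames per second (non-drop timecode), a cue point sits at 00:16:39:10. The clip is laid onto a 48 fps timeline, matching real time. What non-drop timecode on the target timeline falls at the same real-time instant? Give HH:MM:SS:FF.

Source frame index: (0×3600 + 16×60 + 39) × 30 + 10 = 29980.
Real time: 29980 / (30) = 2998/3 s.
Target frame: (2998/3) × (48) = 47968.
At 48 labels/s: frame 47968 → 00:16:39:16.

00:16:39:16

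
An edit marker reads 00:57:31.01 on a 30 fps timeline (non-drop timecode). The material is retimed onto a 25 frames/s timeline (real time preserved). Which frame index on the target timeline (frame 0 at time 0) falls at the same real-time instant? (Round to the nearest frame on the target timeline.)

frame 86276

Source frame index: (0×3600 + 57×60 + 31) × 30 + 1 = 103531.
Real time: 103531 / (30) = 103531/30 s.
Target frame: (103531/30) × (25) = 517655/6 ≈ 86275.833 → 86276.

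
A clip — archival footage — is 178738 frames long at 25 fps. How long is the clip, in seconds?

7149.52 seconds

Running time = 178738 / (25) = 7149.52 s.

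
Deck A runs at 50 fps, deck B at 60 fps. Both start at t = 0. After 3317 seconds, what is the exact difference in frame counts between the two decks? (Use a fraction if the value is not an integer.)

33170 frames

A emits 50 × 3317 = 165850 frames; B emits 60 × 3317 = 199020.
Difference = 33170 frames; B is ahead of A.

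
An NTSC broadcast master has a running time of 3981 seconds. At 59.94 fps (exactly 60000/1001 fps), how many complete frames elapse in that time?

238621 frames

Frames = 3981 × 60000/1001 = 238860000/1001 ≈ 238621.3786.
Complete frames: 238621.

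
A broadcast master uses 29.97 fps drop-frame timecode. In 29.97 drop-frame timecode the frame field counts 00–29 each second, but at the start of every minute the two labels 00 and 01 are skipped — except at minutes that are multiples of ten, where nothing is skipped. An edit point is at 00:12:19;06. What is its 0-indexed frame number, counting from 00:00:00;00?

22154

As if non-drop at 30 labels/s: (0 × 3600 + 12 × 60 + 19) × 30 + 6 = 22176.
Minute boundaries passed: 12; those not divisible by 10: 12 − 1 = 11; dropped labels = 2 × 11 = 22.
Actual frame index = 22176 − 22 = 22154.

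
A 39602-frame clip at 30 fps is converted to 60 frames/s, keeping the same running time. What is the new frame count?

Frames at target rate = 39602 × (60) / (30) = 79204.

79204 frames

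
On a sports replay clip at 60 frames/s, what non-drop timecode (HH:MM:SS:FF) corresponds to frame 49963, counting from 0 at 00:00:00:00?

49963 ÷ 60 = 832 full seconds, remainder 43 frames.
832 s = 0 h 13 min 52 s.
Timecode: 00:13:52:43.

00:13:52:43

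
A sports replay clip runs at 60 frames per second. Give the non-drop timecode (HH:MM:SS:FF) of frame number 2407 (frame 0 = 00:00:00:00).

00:00:40:07

2407 ÷ 60 = 40 full seconds, remainder 7 frames.
40 s = 0 h 0 min 40 s.
Timecode: 00:00:40:07.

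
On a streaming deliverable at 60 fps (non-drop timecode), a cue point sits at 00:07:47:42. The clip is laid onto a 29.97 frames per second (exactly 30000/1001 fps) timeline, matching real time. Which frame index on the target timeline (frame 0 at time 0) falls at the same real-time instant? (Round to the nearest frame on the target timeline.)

Source frame index: (0×3600 + 7×60 + 47) × 60 + 42 = 28062.
Real time: 28062 / (60) = 4677/10 s.
Target frame: (4677/10) × (30000/1001) = 14031000/1001 ≈ 14016.983 → 14017.

frame 14017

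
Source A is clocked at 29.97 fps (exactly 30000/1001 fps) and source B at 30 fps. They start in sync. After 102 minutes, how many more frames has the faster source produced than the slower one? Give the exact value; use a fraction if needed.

102 min = 6120 s.
A emits 30000/1001 × 6120 = 183600000/1001 frames; B emits 30 × 6120 = 183600.
Difference = 183600/1001 frames (≈ 183.4166); B is ahead of A.

183600/1001 frames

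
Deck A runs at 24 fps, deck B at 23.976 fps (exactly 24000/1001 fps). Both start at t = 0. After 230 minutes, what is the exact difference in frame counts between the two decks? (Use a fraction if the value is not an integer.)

230 min = 13800 s.
A emits 24 × 13800 = 331200 frames; B emits 24000/1001 × 13800 = 331200000/1001.
Difference = 331200/1001 frames (≈ 330.8691); B is behind A.

331200/1001 frames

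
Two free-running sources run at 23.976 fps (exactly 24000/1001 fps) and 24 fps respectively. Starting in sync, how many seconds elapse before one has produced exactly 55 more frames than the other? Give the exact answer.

55055/24 seconds

The gap grows by |24 − 24000/1001| = 24/1001 frames per second.
Time for a 55-frame gap: 55 ÷ (24/1001) = 55055/24 s.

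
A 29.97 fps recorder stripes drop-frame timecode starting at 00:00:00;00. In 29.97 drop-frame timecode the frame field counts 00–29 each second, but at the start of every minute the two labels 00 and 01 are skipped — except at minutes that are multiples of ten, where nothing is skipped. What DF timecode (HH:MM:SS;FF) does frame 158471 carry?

01:28:07;21

Each 10-minute DF block holds 10 × 60 × 30 − 9 × 2 = 17982 frames. 158471 ÷ 17982 → 8 full blocks, remainder 14615.
Within the partial block the first minute is 1800 frames and each further minute 1798, so 8 further minute boundaries passed. Total skipped labels = 18 × 8 + 2 × 8 = 160.
Non-drop label index = 158471 + 160 = 158631; at 30 labels/s that is 01:28:07:21, i.e. DF 01:28:07;21.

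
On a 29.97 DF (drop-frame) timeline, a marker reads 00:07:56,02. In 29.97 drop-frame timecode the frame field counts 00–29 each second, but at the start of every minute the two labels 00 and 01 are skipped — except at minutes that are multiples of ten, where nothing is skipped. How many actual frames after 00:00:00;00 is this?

Complete 10-minute blocks: 0, each 17982 frames → 0.
Remaining 7 whole minutes in the current block: 1800 + 6 × 1798 = 12588 frames.
Within the current minute: 56 × 30 + 2 − 2 = 1680 (labels ;00/;01 skipped at this minute). Total = 0 + 12588 + 1680 = 14268.

14268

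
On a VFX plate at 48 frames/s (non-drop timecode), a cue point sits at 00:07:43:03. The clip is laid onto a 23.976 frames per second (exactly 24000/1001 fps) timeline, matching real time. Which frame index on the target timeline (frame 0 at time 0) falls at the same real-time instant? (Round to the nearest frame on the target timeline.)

Source frame index: (0×3600 + 7×60 + 43) × 48 + 3 = 22227.
Real time: 22227 / (48) = 7409/16 s.
Target frame: (7409/16) × (24000/1001) = 11113500/1001 ≈ 11102.398 → 11102.

frame 11102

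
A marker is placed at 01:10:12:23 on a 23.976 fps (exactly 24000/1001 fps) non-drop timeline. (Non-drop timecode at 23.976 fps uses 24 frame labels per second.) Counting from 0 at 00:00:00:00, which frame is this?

Total seconds to the label: (1 × 3600 + 10 × 60 + 12) = 4212.
Frame index = 4212 × 24 + 23 = 101111.

101111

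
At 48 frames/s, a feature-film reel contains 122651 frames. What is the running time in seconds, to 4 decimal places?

Running time = 122651 × 1/48 = 122651/48 s ≈ 2555.2292 s.

2555.2292 seconds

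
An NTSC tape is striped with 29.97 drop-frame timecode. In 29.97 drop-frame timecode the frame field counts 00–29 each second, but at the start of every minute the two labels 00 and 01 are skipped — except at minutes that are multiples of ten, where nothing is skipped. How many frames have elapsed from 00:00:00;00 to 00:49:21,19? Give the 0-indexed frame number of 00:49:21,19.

As if non-drop at 30 labels/s: (0 × 3600 + 49 × 60 + 21) × 30 + 19 = 88849.
Minute boundaries passed: 49; those not divisible by 10: 49 − 4 = 45; dropped labels = 2 × 45 = 90.
Actual frame index = 88849 − 90 = 88759.

88759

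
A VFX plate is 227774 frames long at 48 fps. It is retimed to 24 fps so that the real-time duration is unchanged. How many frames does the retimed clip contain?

113887 frames

Target frames = source frames × (target rate / source rate) = 227774 × (24)/(48) = 227774 × 1/2 = 113887.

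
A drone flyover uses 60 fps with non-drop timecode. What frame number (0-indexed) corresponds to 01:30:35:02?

Total seconds to the label: (1 × 3600 + 30 × 60 + 35) = 5435.
Frame index = 5435 × 60 + 2 = 326102.

frame 326102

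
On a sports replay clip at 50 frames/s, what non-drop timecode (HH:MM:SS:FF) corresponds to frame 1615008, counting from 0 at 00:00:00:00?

1615008 ÷ 50 = 32300 full seconds, remainder 8 frames.
32300 s = 8 h 58 min 20 s.
Timecode: 08:58:20:08.

08:58:20:08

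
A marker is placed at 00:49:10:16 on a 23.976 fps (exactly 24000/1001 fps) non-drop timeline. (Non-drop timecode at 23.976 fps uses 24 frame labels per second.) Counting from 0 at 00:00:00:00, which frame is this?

70816

Total seconds to the label: (0 × 3600 + 49 × 60 + 10) = 2950.
Frame index = 2950 × 24 + 16 = 70816.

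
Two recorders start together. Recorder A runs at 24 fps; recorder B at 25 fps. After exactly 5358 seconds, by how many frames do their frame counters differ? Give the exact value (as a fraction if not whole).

A emits 24 × 5358 = 128592 frames; B emits 25 × 5358 = 133950.
Difference = 5358 frames; B is ahead of A.

5358 frames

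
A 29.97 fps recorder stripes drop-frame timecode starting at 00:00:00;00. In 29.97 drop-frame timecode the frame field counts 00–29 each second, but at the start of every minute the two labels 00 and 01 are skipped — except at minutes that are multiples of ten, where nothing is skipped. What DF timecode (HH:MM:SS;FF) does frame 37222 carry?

Ten DF minutes hold 17982 frames, so frame 37222 lies in block 2 (frames 35964–53945) with 1258 frames into that block.
The block's first minute is 1800 frames and the rest 1798 each; 1258 frames reaches minute 0, so 2 × 18 + 0 × 2 = 36 labels have been skipped so far.
Adding those back, label number 37222 + 36 = 37258 at 30 labels/s is 1241 s + 28 f = 0 h 20 min 41 s frame 28, i.e. 00:20:41;28.

00:20:41;28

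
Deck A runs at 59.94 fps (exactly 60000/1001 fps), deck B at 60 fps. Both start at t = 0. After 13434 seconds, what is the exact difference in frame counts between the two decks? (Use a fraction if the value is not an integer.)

A emits 60000/1001 × 13434 = 806040000/1001 frames; B emits 60 × 13434 = 806040.
Difference = 806040/1001 frames (≈ 805.2348); B is ahead of A.

806040/1001 frames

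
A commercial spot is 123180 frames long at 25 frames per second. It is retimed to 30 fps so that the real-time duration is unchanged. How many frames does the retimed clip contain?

147816 frames

Target frames = source frames × (target rate / source rate) = 123180 × (30)/(25) = 123180 × 6/5 = 147816.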